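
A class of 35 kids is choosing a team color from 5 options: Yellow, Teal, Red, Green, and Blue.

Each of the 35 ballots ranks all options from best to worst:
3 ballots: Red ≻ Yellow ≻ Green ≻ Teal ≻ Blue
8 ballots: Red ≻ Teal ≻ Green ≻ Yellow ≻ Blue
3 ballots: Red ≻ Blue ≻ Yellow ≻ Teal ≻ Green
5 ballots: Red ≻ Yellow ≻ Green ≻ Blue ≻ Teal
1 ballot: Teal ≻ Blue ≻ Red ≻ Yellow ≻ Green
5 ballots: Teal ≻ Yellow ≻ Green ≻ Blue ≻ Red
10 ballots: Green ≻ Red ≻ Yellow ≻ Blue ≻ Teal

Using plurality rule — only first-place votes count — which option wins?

First-place votes: Yellow 0, Teal 6, Red 19, Green 10, Blue 0.

Red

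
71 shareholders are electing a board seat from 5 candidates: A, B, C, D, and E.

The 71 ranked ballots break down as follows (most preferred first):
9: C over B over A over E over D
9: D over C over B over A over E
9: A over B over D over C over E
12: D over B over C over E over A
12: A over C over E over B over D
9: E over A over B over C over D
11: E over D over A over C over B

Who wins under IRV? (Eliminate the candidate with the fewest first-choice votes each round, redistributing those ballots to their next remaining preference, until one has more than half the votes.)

Round 1: A 21, B 0, C 9, D 21, E 20. B eliminated.
Round 2: A 21, C 9, D 21, E 20. C eliminated.
Round 3: A 30, D 21, E 20. E eliminated.
Round 4: A 39, D 32. A has a majority (≥36).

A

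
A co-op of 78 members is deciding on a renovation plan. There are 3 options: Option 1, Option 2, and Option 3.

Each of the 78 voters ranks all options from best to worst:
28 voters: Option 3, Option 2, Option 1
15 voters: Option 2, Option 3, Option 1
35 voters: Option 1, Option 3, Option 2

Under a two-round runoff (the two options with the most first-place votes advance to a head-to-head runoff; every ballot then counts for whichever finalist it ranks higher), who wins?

Round 1 first-place votes: Option 1 35, Option 2 15, Option 3 28. Option 1 and Option 3 advance.
Runoff: Option 1 is ranked above Option 3 on 35 ballots, Option 3 above Option 1 on 43.

Option 3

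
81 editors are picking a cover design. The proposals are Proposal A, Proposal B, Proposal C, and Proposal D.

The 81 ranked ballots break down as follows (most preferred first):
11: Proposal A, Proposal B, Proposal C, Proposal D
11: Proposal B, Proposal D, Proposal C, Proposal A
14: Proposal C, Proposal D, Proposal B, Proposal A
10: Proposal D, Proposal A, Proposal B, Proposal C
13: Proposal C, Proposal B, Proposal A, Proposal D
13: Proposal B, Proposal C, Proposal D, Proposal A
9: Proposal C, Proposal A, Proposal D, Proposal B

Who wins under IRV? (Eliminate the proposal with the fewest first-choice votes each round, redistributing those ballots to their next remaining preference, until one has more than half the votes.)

Round 1: Proposal A 11, Proposal B 24, Proposal C 36, Proposal D 10. Proposal D eliminated.
Round 2: Proposal A 21, Proposal B 24, Proposal C 36. Proposal A eliminated.
Round 3: Proposal B 45, Proposal C 36. Proposal B has a majority (≥41).

Proposal B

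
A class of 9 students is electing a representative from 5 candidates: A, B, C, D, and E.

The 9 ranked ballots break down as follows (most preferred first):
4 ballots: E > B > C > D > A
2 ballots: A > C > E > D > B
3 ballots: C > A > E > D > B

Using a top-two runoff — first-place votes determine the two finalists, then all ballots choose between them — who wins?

C

Round 1 first-place votes: A 2, B 0, C 3, D 0, E 4. E and C advance.
Runoff: E is ranked above C on 4 ballots, C above E on 5.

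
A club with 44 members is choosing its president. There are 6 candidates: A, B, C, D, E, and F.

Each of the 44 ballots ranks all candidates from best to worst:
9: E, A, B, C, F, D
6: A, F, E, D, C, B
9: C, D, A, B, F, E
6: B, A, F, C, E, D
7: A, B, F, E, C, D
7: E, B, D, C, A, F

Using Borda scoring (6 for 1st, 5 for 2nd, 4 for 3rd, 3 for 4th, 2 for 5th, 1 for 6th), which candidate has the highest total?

A: 9×5 + 6×6 + 9×4 + 6×5 + 7×6 + 7×2 = 203
B: 9×4 + 6×1 + 9×3 + 6×6 + 7×5 + 7×5 = 175
C: 9×3 + 6×2 + 9×6 + 6×3 + 7×2 + 7×3 = 146
D: 9×1 + 6×3 + 9×5 + 6×1 + 7×1 + 7×4 = 113
E: 9×6 + 6×4 + 9×1 + 6×2 + 7×3 + 7×6 = 162
F: 9×2 + 6×5 + 9×2 + 6×4 + 7×4 + 7×1 = 125

A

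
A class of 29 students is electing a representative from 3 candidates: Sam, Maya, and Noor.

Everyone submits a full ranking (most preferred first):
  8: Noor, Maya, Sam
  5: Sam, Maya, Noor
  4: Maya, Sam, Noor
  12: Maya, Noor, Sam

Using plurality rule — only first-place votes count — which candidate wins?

Maya

First-place votes: Sam 5, Maya 16, Noor 8.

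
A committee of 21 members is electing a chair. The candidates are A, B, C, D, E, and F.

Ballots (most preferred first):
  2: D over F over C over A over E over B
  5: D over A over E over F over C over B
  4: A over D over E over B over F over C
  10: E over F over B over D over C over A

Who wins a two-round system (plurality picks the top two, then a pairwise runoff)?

D

Round 1 first-place votes: A 4, B 0, C 0, D 7, E 10, F 0. E and D advance.
Runoff: E is ranked above D on 10 ballots, D above E on 11.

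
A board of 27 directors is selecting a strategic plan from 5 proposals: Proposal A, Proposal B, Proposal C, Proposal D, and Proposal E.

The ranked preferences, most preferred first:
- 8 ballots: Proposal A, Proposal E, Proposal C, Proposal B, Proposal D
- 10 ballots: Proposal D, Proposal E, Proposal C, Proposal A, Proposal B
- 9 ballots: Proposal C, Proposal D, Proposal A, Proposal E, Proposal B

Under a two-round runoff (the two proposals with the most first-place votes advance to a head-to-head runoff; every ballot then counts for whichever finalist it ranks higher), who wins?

Proposal C

Round 1 first-place votes: Proposal A 8, Proposal B 0, Proposal C 9, Proposal D 10, Proposal E 0. Proposal D and Proposal C advance.
Runoff: Proposal D is ranked above Proposal C on 10 ballots, Proposal C above Proposal D on 17.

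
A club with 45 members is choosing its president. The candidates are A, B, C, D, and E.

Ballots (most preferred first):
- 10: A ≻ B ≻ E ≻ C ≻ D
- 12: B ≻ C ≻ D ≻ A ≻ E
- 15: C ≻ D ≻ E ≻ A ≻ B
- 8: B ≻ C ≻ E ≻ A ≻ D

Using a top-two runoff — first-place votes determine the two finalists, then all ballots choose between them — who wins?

B

Round 1 first-place votes: A 10, B 20, C 15, D 0, E 0. B and C advance.
Runoff: B is ranked above C on 30 ballots, C above B on 15.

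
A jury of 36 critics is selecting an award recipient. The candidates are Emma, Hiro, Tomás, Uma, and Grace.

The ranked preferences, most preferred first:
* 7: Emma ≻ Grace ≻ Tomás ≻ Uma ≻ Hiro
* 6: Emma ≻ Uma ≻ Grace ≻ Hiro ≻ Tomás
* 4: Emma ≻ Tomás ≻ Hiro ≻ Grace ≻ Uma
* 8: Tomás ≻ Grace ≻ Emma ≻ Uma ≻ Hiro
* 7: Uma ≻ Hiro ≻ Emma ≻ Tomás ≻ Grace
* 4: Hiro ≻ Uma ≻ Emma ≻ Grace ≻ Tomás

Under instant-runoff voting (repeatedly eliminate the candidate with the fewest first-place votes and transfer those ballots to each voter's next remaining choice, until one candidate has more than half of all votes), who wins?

Round 1: Emma 17, Hiro 4, Tomás 8, Uma 7, Grace 0. Grace eliminated.
Round 2: Emma 17, Hiro 4, Tomás 8, Uma 7. Hiro eliminated.
Round 3: Emma 17, Tomás 8, Uma 11. Tomás eliminated.
Round 4: Emma 25, Uma 11. Emma has a majority (≥19).

Emma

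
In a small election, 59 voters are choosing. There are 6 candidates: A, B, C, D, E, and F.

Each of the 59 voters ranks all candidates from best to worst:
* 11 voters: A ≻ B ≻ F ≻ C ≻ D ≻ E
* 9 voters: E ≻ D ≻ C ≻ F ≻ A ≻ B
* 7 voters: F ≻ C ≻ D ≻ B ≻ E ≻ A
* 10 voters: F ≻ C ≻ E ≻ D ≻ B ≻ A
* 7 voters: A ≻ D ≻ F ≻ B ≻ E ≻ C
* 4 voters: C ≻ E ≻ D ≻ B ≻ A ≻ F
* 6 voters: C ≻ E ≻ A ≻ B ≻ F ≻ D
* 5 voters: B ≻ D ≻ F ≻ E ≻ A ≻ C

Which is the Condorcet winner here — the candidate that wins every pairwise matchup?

F

F vs A: 31–28
F vs B: 33–26
F vs C: 40–19
F vs D: 34–25
F vs E: 40–19
F beats every other candidate.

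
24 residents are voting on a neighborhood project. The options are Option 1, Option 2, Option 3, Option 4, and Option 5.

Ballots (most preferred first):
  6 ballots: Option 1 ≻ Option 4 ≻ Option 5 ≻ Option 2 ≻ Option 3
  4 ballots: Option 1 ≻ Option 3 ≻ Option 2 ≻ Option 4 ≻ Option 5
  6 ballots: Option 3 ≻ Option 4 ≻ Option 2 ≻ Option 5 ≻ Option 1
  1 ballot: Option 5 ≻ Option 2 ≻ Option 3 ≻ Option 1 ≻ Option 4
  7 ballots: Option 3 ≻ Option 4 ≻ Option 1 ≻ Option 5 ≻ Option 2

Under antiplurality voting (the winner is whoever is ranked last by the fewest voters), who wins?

Option 4

Last-place votes: Option 1 6, Option 2 7, Option 3 6, Option 4 1, Option 5 4.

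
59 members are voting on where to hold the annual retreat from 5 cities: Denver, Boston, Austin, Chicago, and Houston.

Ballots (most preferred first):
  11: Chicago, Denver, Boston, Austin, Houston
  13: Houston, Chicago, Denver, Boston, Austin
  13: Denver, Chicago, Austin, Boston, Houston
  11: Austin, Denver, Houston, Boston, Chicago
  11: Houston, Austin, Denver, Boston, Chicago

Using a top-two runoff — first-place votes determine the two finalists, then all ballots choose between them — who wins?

Round 1 first-place votes: Denver 13, Boston 0, Austin 11, Chicago 11, Houston 24. Houston and Denver advance.
Runoff: Houston is ranked above Denver on 24 ballots, Denver above Houston on 35.

Denver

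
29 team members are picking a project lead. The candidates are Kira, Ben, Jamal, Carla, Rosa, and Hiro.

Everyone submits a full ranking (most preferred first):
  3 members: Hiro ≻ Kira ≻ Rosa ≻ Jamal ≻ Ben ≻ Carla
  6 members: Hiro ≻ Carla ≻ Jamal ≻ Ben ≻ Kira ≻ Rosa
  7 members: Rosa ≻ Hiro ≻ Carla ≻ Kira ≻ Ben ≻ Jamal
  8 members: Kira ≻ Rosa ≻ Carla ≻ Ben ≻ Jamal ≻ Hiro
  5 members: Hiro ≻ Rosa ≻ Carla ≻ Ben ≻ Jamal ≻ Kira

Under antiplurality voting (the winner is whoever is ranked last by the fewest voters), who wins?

Ben

Last-place votes: Kira 5, Ben 0, Jamal 7, Carla 3, Rosa 6, Hiro 8.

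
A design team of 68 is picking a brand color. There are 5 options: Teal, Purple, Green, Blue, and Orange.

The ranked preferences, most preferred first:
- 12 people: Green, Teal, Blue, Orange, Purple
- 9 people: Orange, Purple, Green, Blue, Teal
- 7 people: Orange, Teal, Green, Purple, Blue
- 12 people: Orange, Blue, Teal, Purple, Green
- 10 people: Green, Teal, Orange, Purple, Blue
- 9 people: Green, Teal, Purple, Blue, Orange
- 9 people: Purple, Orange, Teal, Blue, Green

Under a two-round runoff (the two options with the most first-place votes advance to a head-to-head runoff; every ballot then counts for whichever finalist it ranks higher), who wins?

Round 1 first-place votes: Teal 0, Purple 9, Green 31, Blue 0, Orange 28. Green and Orange advance.
Runoff: Green is ranked above Orange on 31 ballots, Orange above Green on 37.

Orange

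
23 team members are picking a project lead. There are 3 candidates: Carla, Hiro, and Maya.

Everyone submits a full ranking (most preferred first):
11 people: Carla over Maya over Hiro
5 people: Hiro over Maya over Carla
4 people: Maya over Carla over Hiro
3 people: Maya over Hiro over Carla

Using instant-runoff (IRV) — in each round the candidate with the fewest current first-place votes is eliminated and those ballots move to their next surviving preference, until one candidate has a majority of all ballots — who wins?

Maya

Round 1: Carla 11, Hiro 5, Maya 7. Hiro eliminated.
Round 2: Carla 11, Maya 12. Maya has a majority (≥12).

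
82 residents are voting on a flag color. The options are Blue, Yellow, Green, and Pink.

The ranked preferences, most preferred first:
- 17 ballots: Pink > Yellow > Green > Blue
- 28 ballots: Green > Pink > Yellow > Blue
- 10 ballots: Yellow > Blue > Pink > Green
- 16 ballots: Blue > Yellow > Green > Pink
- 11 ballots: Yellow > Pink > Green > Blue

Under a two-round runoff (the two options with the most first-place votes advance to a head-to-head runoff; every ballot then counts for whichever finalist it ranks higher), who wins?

Round 1 first-place votes: Blue 16, Yellow 21, Green 28, Pink 17. Green and Yellow advance.
Runoff: Green is ranked above Yellow on 28 ballots, Yellow above Green on 54.

Yellow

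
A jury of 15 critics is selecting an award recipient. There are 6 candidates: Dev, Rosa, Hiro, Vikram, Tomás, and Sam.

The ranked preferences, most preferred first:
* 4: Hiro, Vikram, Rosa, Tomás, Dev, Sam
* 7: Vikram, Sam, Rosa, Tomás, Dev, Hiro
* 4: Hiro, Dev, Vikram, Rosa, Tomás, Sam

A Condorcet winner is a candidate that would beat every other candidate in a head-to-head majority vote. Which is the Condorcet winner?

Hiro

Hiro vs Dev: 8–7
Hiro vs Rosa: 8–7
Hiro vs Vikram: 8–7
Hiro vs Tomás: 8–7
Hiro vs Sam: 8–7
Hiro beats every other candidate.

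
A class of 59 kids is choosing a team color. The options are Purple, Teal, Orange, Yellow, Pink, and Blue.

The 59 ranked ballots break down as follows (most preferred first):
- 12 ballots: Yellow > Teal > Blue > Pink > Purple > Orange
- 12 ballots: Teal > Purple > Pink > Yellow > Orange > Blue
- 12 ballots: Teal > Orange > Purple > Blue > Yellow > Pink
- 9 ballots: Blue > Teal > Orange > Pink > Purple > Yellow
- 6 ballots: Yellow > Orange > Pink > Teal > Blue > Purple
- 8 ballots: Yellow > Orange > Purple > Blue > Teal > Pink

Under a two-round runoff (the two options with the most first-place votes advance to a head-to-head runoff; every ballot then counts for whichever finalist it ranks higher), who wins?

Round 1 first-place votes: Purple 0, Teal 24, Orange 0, Yellow 26, Pink 0, Blue 9. Yellow and Teal advance.
Runoff: Yellow is ranked above Teal on 26 ballots, Teal above Yellow on 33.

Teal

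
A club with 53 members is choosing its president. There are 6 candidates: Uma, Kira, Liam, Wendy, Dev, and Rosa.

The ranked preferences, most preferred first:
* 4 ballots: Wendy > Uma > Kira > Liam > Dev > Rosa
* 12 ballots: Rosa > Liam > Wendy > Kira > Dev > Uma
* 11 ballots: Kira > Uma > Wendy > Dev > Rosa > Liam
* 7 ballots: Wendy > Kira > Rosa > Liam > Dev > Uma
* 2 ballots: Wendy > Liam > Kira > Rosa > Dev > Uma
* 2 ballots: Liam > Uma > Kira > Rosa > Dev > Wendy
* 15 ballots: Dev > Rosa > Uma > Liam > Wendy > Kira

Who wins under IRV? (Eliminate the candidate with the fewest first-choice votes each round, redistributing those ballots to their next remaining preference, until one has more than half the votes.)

Round 1: Uma 0, Kira 11, Liam 2, Wendy 13, Dev 15, Rosa 12. Uma eliminated.
Round 2: Kira 11, Liam 2, Wendy 13, Dev 15, Rosa 12. Liam eliminated.
Round 3: Kira 13, Wendy 13, Dev 15, Rosa 12. Rosa eliminated.
Round 4: Kira 13, Wendy 25, Dev 15. Kira eliminated.
Round 5: Wendy 36, Dev 17. Wendy has a majority (≥27).

Wendy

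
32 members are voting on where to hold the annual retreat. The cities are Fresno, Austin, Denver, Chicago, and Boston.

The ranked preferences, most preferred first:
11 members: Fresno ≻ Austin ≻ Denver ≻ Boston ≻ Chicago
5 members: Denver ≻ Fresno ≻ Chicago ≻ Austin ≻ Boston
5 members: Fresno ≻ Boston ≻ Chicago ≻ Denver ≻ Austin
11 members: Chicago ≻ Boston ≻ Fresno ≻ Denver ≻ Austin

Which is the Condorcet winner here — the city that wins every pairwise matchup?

Fresno vs Austin: 32–0
Fresno vs Denver: 27–5
Fresno vs Chicago: 21–11
Fresno vs Boston: 21–11
Fresno beats every other city.

Fresno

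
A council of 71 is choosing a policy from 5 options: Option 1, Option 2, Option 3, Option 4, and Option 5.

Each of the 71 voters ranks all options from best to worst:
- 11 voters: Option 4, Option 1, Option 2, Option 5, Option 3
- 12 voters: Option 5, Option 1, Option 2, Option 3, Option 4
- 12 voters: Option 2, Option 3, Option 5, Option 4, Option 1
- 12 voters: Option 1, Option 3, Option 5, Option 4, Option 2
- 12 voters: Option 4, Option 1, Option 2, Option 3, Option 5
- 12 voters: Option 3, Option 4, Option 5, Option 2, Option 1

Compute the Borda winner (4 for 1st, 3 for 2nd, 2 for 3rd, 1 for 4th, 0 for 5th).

Option 1

Option 1: 11×3 + 12×3 + 12×0 + 12×4 + 12×3 + 12×0 = 153
Option 2: 11×2 + 12×2 + 12×4 + 12×0 + 12×2 + 12×1 = 130
Option 3: 11×0 + 12×1 + 12×3 + 12×3 + 12×1 + 12×4 = 144
Option 4: 11×4 + 12×0 + 12×1 + 12×1 + 12×4 + 12×3 = 152
Option 5: 11×1 + 12×4 + 12×2 + 12×2 + 12×0 + 12×2 = 131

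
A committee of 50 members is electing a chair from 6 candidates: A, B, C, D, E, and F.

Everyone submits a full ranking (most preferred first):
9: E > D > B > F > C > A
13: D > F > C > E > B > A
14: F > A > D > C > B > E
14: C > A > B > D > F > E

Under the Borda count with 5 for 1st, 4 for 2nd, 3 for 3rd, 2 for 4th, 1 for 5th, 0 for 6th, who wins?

A: 9×0 + 13×0 + 14×4 + 14×4 = 112
B: 9×3 + 13×1 + 14×1 + 14×3 = 96
C: 9×1 + 13×3 + 14×2 + 14×5 = 146
D: 9×4 + 13×5 + 14×3 + 14×2 = 171
E: 9×5 + 13×2 + 14×0 + 14×0 = 71
F: 9×2 + 13×4 + 14×5 + 14×1 = 154

D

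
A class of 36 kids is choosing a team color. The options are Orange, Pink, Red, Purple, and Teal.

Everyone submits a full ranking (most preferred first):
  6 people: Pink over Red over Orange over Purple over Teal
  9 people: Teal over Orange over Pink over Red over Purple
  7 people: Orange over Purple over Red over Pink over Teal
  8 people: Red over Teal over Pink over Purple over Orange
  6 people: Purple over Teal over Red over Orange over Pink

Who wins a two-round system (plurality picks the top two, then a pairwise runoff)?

Red

Round 1 first-place votes: Orange 7, Pink 6, Red 8, Purple 6, Teal 9. Teal and Red advance.
Runoff: Teal is ranked above Red on 15 ballots, Red above Teal on 21.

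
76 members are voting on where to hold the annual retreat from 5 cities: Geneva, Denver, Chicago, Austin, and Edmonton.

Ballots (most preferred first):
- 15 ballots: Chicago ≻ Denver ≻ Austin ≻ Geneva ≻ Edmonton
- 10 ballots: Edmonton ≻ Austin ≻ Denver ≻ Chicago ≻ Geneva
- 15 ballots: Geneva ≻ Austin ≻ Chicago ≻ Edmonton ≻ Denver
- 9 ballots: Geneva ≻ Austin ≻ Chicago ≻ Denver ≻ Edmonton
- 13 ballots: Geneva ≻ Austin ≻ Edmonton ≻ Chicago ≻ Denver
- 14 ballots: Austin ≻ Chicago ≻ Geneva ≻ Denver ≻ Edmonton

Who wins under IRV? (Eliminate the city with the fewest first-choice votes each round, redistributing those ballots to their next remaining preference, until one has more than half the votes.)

Round 1: Geneva 37, Denver 0, Chicago 15, Austin 14, Edmonton 10. Denver eliminated.
Round 2: Geneva 37, Chicago 15, Austin 14, Edmonton 10. Edmonton eliminated.
Round 3: Geneva 37, Chicago 15, Austin 24. Chicago eliminated.
Round 4: Geneva 37, Austin 39. Austin has a majority (≥39).

Austin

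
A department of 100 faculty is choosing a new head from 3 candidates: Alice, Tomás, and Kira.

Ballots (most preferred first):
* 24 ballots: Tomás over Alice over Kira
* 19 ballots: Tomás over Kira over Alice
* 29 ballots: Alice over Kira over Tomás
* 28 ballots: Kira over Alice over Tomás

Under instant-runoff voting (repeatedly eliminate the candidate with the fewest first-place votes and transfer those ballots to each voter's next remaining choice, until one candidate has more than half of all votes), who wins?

Alice

Round 1: Alice 29, Tomás 43, Kira 28. Kira eliminated.
Round 2: Alice 57, Tomás 43. Alice has a majority (≥51).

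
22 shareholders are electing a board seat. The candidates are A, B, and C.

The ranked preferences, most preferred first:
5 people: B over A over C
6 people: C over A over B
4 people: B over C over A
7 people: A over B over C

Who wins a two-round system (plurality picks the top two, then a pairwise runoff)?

Round 1 first-place votes: A 7, B 9, C 6. B and A advance.
Runoff: B is ranked above A on 9 ballots, A above B on 13.

A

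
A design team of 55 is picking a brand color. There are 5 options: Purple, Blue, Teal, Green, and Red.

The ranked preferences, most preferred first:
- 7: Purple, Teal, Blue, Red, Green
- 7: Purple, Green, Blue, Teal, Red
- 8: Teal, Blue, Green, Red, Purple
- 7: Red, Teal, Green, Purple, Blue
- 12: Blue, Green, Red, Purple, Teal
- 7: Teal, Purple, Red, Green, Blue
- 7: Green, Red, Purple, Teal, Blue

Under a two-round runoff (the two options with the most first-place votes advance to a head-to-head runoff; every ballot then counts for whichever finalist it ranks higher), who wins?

Purple

Round 1 first-place votes: Purple 14, Blue 12, Teal 15, Green 7, Red 7. Teal and Purple advance.
Runoff: Teal is ranked above Purple on 22 ballots, Purple above Teal on 33.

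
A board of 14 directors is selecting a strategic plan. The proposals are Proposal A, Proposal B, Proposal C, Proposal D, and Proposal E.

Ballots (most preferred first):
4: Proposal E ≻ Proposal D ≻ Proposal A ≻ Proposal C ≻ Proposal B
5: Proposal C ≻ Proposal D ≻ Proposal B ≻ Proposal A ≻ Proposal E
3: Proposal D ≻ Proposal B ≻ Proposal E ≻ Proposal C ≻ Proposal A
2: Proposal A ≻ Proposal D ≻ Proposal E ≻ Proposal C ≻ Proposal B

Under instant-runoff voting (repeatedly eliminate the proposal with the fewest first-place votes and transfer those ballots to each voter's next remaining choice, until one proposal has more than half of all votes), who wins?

Proposal D

Round 1: Proposal A 2, Proposal B 0, Proposal C 5, Proposal D 3, Proposal E 4. Proposal B eliminated.
Round 2: Proposal A 2, Proposal C 5, Proposal D 3, Proposal E 4. Proposal A eliminated.
Round 3: Proposal C 5, Proposal D 5, Proposal E 4. Proposal E eliminated.
Round 4: Proposal C 5, Proposal D 9. Proposal D has a majority (≥8).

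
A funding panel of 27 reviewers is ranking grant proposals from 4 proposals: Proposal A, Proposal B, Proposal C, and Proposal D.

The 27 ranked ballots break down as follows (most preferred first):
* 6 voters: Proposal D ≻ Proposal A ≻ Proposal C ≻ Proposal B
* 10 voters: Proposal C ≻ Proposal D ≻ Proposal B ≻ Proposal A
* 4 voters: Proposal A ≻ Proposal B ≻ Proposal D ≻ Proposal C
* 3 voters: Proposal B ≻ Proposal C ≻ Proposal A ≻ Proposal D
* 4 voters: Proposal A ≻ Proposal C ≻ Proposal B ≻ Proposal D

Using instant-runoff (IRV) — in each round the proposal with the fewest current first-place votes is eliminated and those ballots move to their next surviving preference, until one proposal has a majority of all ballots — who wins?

Round 1: Proposal A 8, Proposal B 3, Proposal C 10, Proposal D 6. Proposal B eliminated.
Round 2: Proposal A 8, Proposal C 13, Proposal D 6. Proposal D eliminated.
Round 3: Proposal A 14, Proposal C 13. Proposal A has a majority (≥14).

Proposal A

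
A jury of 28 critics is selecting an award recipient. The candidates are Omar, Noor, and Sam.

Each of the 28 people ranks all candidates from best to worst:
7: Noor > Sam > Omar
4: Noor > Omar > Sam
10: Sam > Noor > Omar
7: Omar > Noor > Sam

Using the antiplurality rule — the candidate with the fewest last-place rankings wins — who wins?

Noor

Last-place votes: Omar 17, Noor 0, Sam 11.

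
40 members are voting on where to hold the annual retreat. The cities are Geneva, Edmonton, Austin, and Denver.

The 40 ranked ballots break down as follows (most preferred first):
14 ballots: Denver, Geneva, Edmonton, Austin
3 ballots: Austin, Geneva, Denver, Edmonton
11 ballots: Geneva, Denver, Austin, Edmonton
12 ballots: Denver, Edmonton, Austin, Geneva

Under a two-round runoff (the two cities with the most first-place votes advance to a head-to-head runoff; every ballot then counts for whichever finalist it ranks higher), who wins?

Denver

Round 1 first-place votes: Geneva 11, Edmonton 0, Austin 3, Denver 26. Denver and Geneva advance.
Runoff: Denver is ranked above Geneva on 26 ballots, Geneva above Denver on 14.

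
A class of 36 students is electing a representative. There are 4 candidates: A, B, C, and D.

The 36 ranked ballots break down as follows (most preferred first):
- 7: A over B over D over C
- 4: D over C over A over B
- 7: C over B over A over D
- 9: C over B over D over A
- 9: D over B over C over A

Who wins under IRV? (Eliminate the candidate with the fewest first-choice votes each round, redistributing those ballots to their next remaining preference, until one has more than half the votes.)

Round 1: A 7, B 0, C 16, D 13. B eliminated.
Round 2: A 7, C 16, D 13. A eliminated.
Round 3: C 16, D 20. D has a majority (≥19).

D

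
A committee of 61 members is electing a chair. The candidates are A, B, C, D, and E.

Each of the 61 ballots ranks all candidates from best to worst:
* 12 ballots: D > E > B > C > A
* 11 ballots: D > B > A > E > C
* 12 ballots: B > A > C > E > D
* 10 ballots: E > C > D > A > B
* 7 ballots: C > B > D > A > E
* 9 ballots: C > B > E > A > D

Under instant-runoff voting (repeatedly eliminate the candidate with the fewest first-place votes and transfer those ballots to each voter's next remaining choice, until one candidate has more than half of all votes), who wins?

C

Round 1: A 0, B 12, C 16, D 23, E 10. A eliminated.
Round 2: B 12, C 16, D 23, E 10. E eliminated.
Round 3: B 12, C 26, D 23. B eliminated.
Round 4: C 38, D 23. C has a majority (≥31).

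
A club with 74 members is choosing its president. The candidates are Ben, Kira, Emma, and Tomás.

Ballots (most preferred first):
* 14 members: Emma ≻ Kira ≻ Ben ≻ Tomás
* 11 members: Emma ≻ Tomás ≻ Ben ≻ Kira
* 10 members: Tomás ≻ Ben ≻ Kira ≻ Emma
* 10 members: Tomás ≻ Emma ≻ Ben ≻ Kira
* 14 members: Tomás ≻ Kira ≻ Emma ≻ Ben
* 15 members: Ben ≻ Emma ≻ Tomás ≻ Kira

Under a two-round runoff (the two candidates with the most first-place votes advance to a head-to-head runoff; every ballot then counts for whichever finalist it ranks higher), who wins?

Round 1 first-place votes: Ben 15, Kira 0, Emma 25, Tomás 34. Tomás and Emma advance.
Runoff: Tomás is ranked above Emma on 34 ballots, Emma above Tomás on 40.

Emma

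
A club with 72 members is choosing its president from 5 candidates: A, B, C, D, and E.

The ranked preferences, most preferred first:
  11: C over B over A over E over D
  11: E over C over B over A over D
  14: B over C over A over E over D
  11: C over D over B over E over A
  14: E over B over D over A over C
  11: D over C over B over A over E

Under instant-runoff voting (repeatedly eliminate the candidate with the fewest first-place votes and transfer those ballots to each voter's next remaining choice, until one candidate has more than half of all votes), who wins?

C

Round 1: A 0, B 14, C 22, D 11, E 25. A eliminated.
Round 2: B 14, C 22, D 11, E 25. D eliminated.
Round 3: B 14, C 33, E 25. B eliminated.
Round 4: C 47, E 25. C has a majority (≥37).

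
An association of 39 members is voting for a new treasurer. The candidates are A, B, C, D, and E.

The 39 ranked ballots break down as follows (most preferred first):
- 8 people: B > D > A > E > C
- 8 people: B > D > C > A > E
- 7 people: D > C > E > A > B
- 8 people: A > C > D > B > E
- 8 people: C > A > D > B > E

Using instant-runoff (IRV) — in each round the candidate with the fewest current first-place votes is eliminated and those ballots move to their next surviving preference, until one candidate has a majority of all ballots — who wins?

C

Round 1: A 8, B 16, C 8, D 7, E 0. E eliminated.
Round 2: A 8, B 16, C 8, D 7. D eliminated.
Round 3: A 8, B 16, C 15. A eliminated.
Round 4: B 16, C 23. C has a majority (≥20).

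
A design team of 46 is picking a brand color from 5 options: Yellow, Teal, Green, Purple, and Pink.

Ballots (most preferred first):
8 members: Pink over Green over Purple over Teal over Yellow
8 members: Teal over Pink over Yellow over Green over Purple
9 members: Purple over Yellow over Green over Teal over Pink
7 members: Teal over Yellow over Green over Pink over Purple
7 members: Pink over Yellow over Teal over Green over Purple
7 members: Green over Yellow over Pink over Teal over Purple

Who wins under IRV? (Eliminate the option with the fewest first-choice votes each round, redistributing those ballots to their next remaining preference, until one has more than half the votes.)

Teal

Round 1: Yellow 0, Teal 15, Green 7, Purple 9, Pink 15. Yellow eliminated.
Round 2: Teal 15, Green 7, Purple 9, Pink 15. Green eliminated.
Round 3: Teal 15, Purple 9, Pink 22. Purple eliminated.
Round 4: Teal 24, Pink 22. Teal has a majority (≥24).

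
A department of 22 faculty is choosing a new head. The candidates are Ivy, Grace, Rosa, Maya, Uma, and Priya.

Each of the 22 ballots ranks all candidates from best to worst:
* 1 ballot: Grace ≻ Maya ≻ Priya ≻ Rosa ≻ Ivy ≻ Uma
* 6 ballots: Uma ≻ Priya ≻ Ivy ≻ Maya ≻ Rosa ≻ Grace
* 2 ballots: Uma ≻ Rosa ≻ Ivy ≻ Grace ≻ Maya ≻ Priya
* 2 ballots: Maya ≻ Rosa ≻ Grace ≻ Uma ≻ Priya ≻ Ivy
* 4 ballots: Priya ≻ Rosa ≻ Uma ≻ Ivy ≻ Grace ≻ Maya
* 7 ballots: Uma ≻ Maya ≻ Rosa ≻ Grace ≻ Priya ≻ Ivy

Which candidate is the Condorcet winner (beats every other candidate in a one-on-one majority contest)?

Uma vs Ivy: 21–1
Uma vs Grace: 19–3
Uma vs Rosa: 15–7
Uma vs Maya: 19–3
Uma vs Priya: 17–5
Uma beats every other candidate.

Uma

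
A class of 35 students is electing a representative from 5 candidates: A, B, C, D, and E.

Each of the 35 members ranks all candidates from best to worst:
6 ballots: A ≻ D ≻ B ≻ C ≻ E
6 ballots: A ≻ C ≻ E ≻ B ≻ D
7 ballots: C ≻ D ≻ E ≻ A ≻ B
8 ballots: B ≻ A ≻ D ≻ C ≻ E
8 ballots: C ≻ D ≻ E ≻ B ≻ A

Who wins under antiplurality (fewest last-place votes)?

C

Last-place votes: A 8, B 7, C 0, D 6, E 14.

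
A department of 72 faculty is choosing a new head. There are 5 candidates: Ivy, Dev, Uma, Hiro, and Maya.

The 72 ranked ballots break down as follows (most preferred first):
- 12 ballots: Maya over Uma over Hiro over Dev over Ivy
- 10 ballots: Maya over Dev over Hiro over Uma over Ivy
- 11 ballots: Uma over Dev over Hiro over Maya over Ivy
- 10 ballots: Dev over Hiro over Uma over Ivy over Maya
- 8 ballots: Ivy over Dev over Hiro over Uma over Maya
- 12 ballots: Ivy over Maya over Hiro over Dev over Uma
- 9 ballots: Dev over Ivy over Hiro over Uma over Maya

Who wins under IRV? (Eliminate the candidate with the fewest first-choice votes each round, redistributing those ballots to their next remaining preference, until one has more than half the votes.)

Dev

Round 1: Ivy 20, Dev 19, Uma 11, Hiro 0, Maya 22. Hiro eliminated.
Round 2: Ivy 20, Dev 19, Uma 11, Maya 22. Uma eliminated.
Round 3: Ivy 20, Dev 30, Maya 22. Ivy eliminated.
Round 4: Dev 38, Maya 34. Dev has a majority (≥37).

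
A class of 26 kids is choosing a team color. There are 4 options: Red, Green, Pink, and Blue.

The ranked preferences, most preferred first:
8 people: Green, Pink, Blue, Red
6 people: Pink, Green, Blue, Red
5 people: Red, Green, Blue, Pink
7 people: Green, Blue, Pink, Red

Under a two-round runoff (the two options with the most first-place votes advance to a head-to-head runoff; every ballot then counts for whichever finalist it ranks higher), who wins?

Green

Round 1 first-place votes: Red 5, Green 15, Pink 6, Blue 0. Green and Pink advance.
Runoff: Green is ranked above Pink on 20 ballots, Pink above Green on 6.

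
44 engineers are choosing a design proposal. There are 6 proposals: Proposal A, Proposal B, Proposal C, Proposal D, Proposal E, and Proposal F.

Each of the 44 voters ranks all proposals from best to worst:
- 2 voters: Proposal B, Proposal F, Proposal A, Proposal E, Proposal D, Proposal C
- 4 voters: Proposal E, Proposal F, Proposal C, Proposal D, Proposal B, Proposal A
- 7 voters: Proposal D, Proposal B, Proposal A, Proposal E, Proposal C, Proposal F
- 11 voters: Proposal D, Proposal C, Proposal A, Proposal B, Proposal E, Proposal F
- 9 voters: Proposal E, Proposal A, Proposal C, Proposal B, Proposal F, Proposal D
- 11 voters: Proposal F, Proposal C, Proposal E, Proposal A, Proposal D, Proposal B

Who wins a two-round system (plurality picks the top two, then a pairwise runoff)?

Round 1 first-place votes: Proposal A 0, Proposal B 2, Proposal C 0, Proposal D 18, Proposal E 13, Proposal F 11. Proposal D and Proposal E advance.
Runoff: Proposal D is ranked above Proposal E on 18 ballots, Proposal E above Proposal D on 26.

Proposal E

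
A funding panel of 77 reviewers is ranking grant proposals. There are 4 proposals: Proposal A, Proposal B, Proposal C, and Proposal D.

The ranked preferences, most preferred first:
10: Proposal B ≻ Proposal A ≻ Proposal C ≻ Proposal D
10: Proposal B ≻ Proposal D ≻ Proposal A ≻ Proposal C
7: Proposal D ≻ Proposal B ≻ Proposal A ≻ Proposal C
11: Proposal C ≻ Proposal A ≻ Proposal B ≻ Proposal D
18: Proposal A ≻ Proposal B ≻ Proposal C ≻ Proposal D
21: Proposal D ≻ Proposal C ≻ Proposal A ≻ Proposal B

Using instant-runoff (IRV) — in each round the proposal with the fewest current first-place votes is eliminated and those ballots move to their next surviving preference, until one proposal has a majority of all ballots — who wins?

Round 1: Proposal A 18, Proposal B 20, Proposal C 11, Proposal D 28. Proposal C eliminated.
Round 2: Proposal A 29, Proposal B 20, Proposal D 28. Proposal B eliminated.
Round 3: Proposal A 39, Proposal D 38. Proposal A has a majority (≥39).

Proposal A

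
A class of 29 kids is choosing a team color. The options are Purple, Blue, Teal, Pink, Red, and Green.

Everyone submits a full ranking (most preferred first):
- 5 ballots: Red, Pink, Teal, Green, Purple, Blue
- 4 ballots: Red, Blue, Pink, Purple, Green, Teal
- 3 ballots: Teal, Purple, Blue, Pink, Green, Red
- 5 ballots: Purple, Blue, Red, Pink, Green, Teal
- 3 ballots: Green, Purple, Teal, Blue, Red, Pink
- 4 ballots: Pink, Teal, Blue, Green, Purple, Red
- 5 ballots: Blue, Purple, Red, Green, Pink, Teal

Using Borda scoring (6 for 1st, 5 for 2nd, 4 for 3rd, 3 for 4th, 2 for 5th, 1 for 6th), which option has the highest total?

Blue

Purple: 5×2 + 4×3 + 3×5 + 5×6 + 3×5 + 4×2 + 5×5 = 115
Blue: 5×1 + 4×5 + 3×4 + 5×5 + 3×3 + 4×4 + 5×6 = 117
Teal: 5×4 + 4×1 + 3×6 + 5×1 + 3×4 + 4×5 + 5×1 = 84
Pink: 5×5 + 4×4 + 3×3 + 5×3 + 3×1 + 4×6 + 5×2 = 102
Red: 5×6 + 4×6 + 3×1 + 5×4 + 3×2 + 4×1 + 5×4 = 107
Green: 5×3 + 4×2 + 3×2 + 5×2 + 3×6 + 4×3 + 5×3 = 84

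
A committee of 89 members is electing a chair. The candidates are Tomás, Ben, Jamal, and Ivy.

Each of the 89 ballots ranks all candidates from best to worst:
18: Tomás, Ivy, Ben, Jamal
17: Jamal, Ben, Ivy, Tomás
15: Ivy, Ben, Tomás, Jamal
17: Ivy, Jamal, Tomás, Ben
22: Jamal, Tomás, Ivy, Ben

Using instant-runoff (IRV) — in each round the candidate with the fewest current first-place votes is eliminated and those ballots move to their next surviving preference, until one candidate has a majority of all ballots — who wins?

Round 1: Tomás 18, Ben 0, Jamal 39, Ivy 32. Ben eliminated.
Round 2: Tomás 18, Jamal 39, Ivy 32. Tomás eliminated.
Round 3: Jamal 39, Ivy 50. Ivy has a majority (≥45).

Ivy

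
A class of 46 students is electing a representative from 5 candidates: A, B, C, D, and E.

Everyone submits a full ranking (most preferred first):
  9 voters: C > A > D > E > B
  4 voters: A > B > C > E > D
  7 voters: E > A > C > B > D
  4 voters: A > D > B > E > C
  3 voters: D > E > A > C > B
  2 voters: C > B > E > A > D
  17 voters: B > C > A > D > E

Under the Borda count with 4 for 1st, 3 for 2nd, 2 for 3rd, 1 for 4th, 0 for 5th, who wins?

A: 9×3 + 4×4 + 7×3 + 4×4 + 3×2 + 2×1 + 17×2 = 122
B: 9×0 + 4×3 + 7×1 + 4×2 + 3×0 + 2×3 + 17×4 = 101
C: 9×4 + 4×2 + 7×2 + 4×0 + 3×1 + 2×4 + 17×3 = 120
D: 9×2 + 4×0 + 7×0 + 4×3 + 3×4 + 2×0 + 17×1 = 59
E: 9×1 + 4×1 + 7×4 + 4×1 + 3×3 + 2×2 + 17×0 = 58

A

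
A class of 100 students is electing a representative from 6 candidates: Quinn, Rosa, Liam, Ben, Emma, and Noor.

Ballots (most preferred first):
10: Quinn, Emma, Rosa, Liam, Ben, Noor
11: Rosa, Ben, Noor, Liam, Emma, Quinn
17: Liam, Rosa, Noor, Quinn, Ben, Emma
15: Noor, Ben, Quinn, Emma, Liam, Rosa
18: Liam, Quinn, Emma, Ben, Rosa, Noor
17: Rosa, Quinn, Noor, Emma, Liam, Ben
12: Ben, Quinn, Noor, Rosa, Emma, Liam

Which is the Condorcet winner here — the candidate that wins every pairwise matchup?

Quinn vs Rosa: 55–45
Quinn vs Liam: 54–46
Quinn vs Ben: 62–38
Quinn vs Emma: 89–11
Quinn vs Noor: 57–43
Quinn beats every other candidate.

Quinn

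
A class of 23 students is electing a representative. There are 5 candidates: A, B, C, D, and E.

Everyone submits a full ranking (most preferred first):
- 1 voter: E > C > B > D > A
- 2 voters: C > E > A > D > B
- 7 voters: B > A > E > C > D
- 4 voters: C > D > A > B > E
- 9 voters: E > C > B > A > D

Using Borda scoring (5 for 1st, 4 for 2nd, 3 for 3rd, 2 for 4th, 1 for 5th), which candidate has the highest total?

C

A: 1×1 + 2×3 + 7×4 + 4×3 + 9×2 = 65
B: 1×3 + 2×1 + 7×5 + 4×2 + 9×3 = 75
C: 1×4 + 2×5 + 7×2 + 4×5 + 9×4 = 84
D: 1×2 + 2×2 + 7×1 + 4×4 + 9×1 = 38
E: 1×5 + 2×4 + 7×3 + 4×1 + 9×5 = 83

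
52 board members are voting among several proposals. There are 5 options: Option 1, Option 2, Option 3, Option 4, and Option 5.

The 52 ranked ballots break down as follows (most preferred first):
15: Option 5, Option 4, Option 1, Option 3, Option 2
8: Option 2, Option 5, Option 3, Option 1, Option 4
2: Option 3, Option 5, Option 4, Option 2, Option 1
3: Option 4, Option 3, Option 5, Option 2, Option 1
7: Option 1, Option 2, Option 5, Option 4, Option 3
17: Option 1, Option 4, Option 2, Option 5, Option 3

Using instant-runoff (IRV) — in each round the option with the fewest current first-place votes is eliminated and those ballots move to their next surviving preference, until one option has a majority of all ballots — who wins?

Round 1: Option 1 24, Option 2 8, Option 3 2, Option 4 3, Option 5 15. Option 3 eliminated.
Round 2: Option 1 24, Option 2 8, Option 4 3, Option 5 17. Option 4 eliminated.
Round 3: Option 1 24, Option 2 8, Option 5 20. Option 2 eliminated.
Round 4: Option 1 24, Option 5 28. Option 5 has a majority (≥27).

Option 5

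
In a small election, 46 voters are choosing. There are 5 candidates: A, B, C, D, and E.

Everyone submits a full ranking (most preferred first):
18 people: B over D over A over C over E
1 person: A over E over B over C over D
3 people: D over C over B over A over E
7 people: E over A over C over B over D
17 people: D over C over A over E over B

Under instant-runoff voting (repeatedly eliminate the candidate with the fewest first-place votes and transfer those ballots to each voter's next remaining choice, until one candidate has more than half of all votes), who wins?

Round 1: A 1, B 18, C 0, D 20, E 7. C eliminated.
Round 2: A 1, B 18, D 20, E 7. A eliminated.
Round 3: B 18, D 20, E 8. E eliminated.
Round 4: B 26, D 20. B has a majority (≥24).

B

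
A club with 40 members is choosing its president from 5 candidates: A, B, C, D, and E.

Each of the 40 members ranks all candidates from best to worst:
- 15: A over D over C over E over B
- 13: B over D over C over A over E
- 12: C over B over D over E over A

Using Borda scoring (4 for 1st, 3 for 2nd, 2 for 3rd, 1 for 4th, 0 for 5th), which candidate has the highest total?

A: 15×4 + 13×1 + 12×0 = 73
B: 15×0 + 13×4 + 12×3 = 88
C: 15×2 + 13×2 + 12×4 = 104
D: 15×3 + 13×3 + 12×2 = 108
E: 15×1 + 13×0 + 12×1 = 27

D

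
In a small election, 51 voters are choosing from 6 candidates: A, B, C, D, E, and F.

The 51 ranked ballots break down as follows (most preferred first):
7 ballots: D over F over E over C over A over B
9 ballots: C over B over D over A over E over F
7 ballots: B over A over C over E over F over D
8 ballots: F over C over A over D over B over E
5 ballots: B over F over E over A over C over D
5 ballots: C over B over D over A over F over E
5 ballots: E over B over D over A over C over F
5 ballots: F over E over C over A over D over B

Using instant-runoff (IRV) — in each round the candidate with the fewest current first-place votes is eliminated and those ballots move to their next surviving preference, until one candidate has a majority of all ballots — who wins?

B

Round 1: A 0, B 12, C 14, D 7, E 5, F 13. A eliminated.
Round 2: B 12, C 14, D 7, E 5, F 13. E eliminated.
Round 3: B 17, C 14, D 7, F 13. D eliminated.
Round 4: B 17, C 14, F 20. C eliminated.
Round 5: B 31, F 20. B has a majority (≥26).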